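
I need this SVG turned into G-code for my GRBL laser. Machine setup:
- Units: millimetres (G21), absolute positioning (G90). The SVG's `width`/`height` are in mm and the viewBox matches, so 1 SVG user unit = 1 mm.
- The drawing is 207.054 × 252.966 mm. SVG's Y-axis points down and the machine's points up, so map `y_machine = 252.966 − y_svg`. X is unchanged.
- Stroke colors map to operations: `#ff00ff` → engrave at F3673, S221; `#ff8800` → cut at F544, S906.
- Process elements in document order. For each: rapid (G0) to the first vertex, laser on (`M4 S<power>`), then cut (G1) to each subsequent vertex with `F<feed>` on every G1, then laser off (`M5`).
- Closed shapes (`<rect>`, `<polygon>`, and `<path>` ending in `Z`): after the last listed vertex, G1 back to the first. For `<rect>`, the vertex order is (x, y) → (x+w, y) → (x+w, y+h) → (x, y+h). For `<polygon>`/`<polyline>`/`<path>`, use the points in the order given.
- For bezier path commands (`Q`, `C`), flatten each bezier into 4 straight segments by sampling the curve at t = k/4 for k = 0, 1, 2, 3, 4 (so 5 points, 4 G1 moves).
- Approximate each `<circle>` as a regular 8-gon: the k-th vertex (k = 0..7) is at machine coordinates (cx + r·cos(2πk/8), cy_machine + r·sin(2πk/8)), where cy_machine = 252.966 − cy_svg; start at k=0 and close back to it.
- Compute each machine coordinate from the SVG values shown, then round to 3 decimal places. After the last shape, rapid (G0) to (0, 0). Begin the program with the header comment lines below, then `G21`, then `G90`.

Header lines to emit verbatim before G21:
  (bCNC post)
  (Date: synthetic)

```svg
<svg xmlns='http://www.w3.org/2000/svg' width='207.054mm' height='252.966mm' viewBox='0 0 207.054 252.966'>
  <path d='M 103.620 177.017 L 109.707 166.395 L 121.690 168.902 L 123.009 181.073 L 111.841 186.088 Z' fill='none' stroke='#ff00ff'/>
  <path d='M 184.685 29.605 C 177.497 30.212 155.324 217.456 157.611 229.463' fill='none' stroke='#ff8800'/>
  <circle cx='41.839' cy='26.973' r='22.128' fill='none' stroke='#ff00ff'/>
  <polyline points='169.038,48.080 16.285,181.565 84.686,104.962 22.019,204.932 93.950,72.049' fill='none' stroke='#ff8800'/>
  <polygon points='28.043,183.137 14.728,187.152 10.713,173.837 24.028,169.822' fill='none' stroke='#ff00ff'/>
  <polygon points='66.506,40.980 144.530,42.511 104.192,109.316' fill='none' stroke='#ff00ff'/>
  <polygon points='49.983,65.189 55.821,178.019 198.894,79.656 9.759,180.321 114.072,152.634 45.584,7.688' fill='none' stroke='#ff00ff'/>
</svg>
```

1 u = 1 mm; y_m = 252.966 − y.

[1] `<path>` regular polygon, #ff00ff→engrave S221 F3673: (103.620,75.949) → (109.707,86.571) → (121.690,84.064) → (123.009,71.893) → (111.841,66.878) → (103.620,75.949) (closed)

[2] `<path>` cubic bezier, #ff8800→cut S906 F544: (184.685,223.361) → (177.101,193.566) → (167.595,127.707) → (159.866,59.711) → (157.611,23.503)

[3] `<circle>` circle, #ff00ff→engrave S221 F3673: (63.967,225.993) → (57.486,241.640) → (41.839,248.121) → (26.192,241.640) → (19.711,225.993) → (26.192,210.346) → (41.839,203.865) → (57.486,210.346) → (63.967,225.993) (closed)

[4] `<polyline>` open polyline, #ff8800→cut S906 F544: (169.038,204.886) → (16.285,71.401) → (84.686,148.004) → (22.019,48.034) → (93.950,180.917)

[5] `<polygon>` regular polygon, #ff00ff→engrave S221 F3673: (28.043,69.829) → (14.728,65.814) → (10.713,79.129) → (24.028,83.144) → (28.043,69.829) (closed)

[6] `<polygon>` regular polygon, #ff00ff→engrave S221 F3673: (66.506,211.986) → (144.530,210.455) → (104.192,143.650) → (66.506,211.986) (closed)

[7] `<polygon>` closed polygon, #ff00ff→engrave S221 F3673: (49.983,187.777) → (55.821,74.947) → (198.894,173.310) → (9.759,72.645) → (114.072,100.332) → (45.584,245.278) → (49.983,187.777) (closed)

(bCNC post)
(Date: synthetic)
G21
G90
G0 X103.620 Y75.949
M4 S221
G1 X109.707 Y86.571 F3673
G1 X121.690 Y84.064 F3673
G1 X123.009 Y71.893 F3673
G1 X111.841 Y66.878 F3673
G1 X103.620 Y75.949 F3673
M5
G0 X184.685 Y223.361
M4 S906
G1 X177.101 Y193.566 F544
G1 X167.595 Y127.707 F544
G1 X159.866 Y59.711 F544
G1 X157.611 Y23.503 F544
M5
G0 X63.967 Y225.993
M4 S221
G1 X57.486 Y241.640 F3673
G1 X41.839 Y248.121 F3673
G1 X26.192 Y241.640 F3673
G1 X19.711 Y225.993 F3673
G1 X26.192 Y210.346 F3673
G1 X41.839 Y203.865 F3673
G1 X57.486 Y210.346 F3673
G1 X63.967 Y225.993 F3673
M5
G0 X169.038 Y204.886
M4 S906
G1 X16.285 Y71.401 F544
G1 X84.686 Y148.004 F544
G1 X22.019 Y48.034 F544
G1 X93.950 Y180.917 F544
M5
G0 X28.043 Y69.829
M4 S221
G1 X14.728 Y65.814 F3673
G1 X10.713 Y79.129 F3673
G1 X24.028 Y83.144 F3673
G1 X28.043 Y69.829 F3673
M5
G0 X66.506 Y211.986
M4 S221
G1 X144.530 Y210.455 F3673
G1 X104.192 Y143.650 F3673
G1 X66.506 Y211.986 F3673
M5
G0 X49.983 Y187.777
M4 S221
G1 X55.821 Y74.947 F3673
G1 X198.894 Y173.310 F3673
G1 X9.759 Y72.645 F3673
G1 X114.072 Y100.332 F3673
G1 X45.584 Y245.278 F3673
G1 X49.983 Y187.777 F3673
M5
G0 X0.000 Y0.000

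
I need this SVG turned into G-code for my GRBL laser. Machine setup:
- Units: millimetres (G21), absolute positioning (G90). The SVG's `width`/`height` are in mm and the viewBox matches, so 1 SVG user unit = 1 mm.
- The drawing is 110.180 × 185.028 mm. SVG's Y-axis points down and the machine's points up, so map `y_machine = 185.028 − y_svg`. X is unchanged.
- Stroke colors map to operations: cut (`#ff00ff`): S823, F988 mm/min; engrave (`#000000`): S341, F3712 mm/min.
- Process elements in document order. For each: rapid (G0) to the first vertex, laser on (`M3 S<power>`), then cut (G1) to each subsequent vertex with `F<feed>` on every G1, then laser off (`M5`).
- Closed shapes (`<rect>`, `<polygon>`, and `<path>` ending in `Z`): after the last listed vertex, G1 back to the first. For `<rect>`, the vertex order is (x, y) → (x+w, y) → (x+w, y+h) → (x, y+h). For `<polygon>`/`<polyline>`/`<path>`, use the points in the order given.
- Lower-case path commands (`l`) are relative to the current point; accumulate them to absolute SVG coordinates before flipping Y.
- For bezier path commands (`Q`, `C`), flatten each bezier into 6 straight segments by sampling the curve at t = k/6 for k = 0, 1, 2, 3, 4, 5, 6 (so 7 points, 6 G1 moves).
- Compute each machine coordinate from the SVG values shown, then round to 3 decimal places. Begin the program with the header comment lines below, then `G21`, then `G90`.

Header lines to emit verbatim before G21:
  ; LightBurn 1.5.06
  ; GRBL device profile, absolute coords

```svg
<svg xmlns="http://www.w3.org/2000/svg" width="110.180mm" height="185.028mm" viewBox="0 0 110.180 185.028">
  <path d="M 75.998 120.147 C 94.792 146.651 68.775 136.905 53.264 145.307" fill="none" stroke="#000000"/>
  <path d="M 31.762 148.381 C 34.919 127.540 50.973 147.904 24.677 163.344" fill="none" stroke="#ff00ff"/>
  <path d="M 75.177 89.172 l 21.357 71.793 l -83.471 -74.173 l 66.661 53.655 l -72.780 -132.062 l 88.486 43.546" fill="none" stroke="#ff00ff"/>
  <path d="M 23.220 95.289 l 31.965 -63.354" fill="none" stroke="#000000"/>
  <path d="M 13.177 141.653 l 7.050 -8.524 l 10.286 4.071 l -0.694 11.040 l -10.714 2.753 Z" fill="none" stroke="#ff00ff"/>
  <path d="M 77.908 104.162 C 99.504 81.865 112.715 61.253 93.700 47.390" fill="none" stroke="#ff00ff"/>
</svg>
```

; LightBurn 1.5.06
; GRBL device profile, absolute coords
G21
G90
G0 X75.998 Y64.881
M3 S341
G1 X81.917 Y54.398 F3712
G1 X81.904 Y48.446 F3712
G1 X77.495 Y45.513 F3712
G1 X70.228 Y44.088 F3712
G1 X61.639 Y42.662 F3712
G1 X53.264 Y39.721 F3712
M5
G0 X31.762 Y36.647
M3 S823
G1 X34.159 Y43.847 F988
G1 X37.172 Y45.461 F988
G1 X39.264 Y42.771 F988
G1 X38.903 Y37.057 F988
G1 X34.552 Y29.601 F988
G1 X24.677 Y21.684 F988
M5
G0 X75.177 Y95.856
M3 S823
G1 X96.534 Y24.063 F988
G1 X13.063 Y98.236 F988
G1 X79.724 Y44.581 F988
G1 X6.944 Y176.643 F988
G1 X95.430 Y133.097 F988
M5
G0 X23.220 Y89.739
M3 S341
G1 X55.185 Y153.093 F3712
M5
G0 X13.177 Y43.375
M3 S823
G1 X20.227 Y51.899 F988
G1 X30.513 Y47.828 F988
G1 X29.819 Y36.788 F988
G1 X19.105 Y34.035 F988
G1 X13.177 Y43.375 F988
M5
G0 X77.908 Y80.866
M3 S823
G1 X87.897 Y91.851 F988
G1 X95.826 Y102.414 F988
G1 X101.033 Y112.415 F988
G1 X102.856 Y121.713 F988
G1 X100.632 Y130.168 F988
G1 X93.700 Y137.638 F988
M5

Since the viewBox matches the mm dimensions, user units are millimetres directly. The only transform is the Y-flip y_m = 185.028 − y_svg.

Shape 1 is a cubic bezier drawn with `<path>`. Its stroke #000000 means engrave at S341, F3712. After flipping Y the toolpath is (75.998,64.881) → (81.917,54.398) → (81.904,48.446) → (77.495,45.513) → (70.228,44.088) → (61.639,42.662) → (53.264,39.721).

Shape 2 is a cubic bezier drawn with `<path>`. Its stroke #ff00ff means cut at S823, F988. After flipping Y the toolpath is (31.762,36.647) → (34.159,43.847) → (37.172,45.461) → (39.264,42.771) → (38.903,37.057) → (34.552,29.601) → (24.677,21.684).

Shape 3 is a open polyline drawn with `<path>`. Its stroke #ff00ff means cut at S823, F988. After flipping Y the toolpath is (75.177,95.856) → (96.534,24.063) → (13.063,98.236) → (79.724,44.581) → (6.944,176.643) → (95.430,133.097).

Shape 4 is a line segment drawn with `<path>`. Its stroke #000000 means engrave at S341, F3712. After flipping Y the toolpath is (23.220,89.739) → (55.185,153.093).

Shape 5 is a regular polygon drawn with `<path>`. Its stroke #ff00ff means cut at S823, F988. After flipping Y the toolpath is (13.177,43.375) → (20.227,51.899) → (30.513,47.828) → (29.819,36.788) → (19.105,34.035) → (13.177,43.375), returning to the start.

Shape 6 is a cubic bezier drawn with `<path>`. Its stroke #ff00ff means cut at S823, F988. After flipping Y the toolpath is (77.908,80.866) → (87.897,91.851) → (95.826,102.414) → (101.033,112.415) → (102.856,121.713) → (100.632,130.168) → (93.700,137.638).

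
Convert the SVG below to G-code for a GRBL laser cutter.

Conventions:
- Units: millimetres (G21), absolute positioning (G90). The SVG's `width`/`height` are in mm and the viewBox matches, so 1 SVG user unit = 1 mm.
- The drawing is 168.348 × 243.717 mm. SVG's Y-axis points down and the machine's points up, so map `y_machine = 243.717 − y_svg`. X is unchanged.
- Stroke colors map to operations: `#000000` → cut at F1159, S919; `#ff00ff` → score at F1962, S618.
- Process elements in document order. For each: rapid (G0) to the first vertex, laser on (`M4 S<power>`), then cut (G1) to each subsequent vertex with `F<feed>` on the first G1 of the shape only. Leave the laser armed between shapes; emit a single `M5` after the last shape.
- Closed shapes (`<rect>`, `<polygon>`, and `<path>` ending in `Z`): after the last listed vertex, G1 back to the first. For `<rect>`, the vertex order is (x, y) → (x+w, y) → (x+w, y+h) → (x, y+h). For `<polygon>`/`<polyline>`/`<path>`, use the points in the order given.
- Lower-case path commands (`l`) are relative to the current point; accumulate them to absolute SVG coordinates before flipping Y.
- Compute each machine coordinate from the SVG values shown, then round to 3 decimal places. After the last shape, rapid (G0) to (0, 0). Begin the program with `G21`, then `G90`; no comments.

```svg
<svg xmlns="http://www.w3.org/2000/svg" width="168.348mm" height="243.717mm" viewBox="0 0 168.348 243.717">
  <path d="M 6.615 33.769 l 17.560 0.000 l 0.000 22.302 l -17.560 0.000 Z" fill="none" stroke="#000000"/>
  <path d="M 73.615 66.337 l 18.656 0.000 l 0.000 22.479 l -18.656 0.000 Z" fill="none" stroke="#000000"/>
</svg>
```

G21
G90
G0 X6.615 Y209.948
M4 S919
G1 X24.175 Y209.948 F1159
G1 X24.175 Y187.646
G1 X6.615 Y187.646
G1 X6.615 Y209.948
G0 X73.615 Y177.380
M4 S919
G1 X92.271 Y177.380 F1159
G1 X92.271 Y154.901
G1 X73.615 Y154.901
G1 X73.615 Y177.380
M5
G0 X0.000 Y0.000

Since the viewBox matches the mm dimensions, user units are millimetres directly. The only transform is the Y-flip y_m = 243.717 − y_svg.

Shape 1 is a rectangle drawn with `<path>`. Its stroke #000000 means cut at S919, F1159. After flipping Y the toolpath is (6.615,209.948) → (24.175,209.948) → (24.175,187.646) → (6.615,187.646) → (6.615,209.948), returning to the start.

Shape 2 is a rectangle drawn with `<path>`. Its stroke #000000 means cut at S919, F1159. After flipping Y the toolpath is (73.615,177.380) → (92.271,177.380) → (92.271,154.901) → (73.615,154.901) → (73.615,177.380), returning to the start.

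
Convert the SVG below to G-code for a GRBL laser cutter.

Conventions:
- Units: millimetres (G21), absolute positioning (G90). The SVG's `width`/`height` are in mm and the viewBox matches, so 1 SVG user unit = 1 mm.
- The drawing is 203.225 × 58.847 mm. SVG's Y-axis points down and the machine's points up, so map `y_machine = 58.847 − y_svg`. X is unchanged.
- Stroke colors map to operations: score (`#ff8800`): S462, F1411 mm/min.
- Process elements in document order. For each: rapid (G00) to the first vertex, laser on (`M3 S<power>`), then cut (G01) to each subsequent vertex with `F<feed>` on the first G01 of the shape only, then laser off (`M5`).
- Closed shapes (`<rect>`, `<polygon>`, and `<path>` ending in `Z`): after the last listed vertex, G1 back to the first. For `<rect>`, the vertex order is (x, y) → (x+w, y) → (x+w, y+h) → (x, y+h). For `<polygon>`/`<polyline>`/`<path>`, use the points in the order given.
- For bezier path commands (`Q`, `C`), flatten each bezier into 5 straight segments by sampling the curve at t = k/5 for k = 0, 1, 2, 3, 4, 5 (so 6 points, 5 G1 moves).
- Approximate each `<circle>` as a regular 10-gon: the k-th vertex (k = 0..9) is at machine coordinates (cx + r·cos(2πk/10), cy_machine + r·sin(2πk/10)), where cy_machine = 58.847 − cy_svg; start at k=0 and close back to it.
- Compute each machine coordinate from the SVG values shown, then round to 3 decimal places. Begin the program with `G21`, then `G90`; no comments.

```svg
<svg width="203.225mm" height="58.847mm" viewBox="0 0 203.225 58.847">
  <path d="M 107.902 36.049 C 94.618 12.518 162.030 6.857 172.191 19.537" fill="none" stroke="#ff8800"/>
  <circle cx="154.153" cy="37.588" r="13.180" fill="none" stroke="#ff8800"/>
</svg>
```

G21
G90
G00 X107.902 Y22.798
M3 S462
G01 X108.512 Y34.768 F1411
G01 X121.867 Y42.427
G01 X141.346 Y45.752
G01 X160.328 Y44.721
G01 X172.191 Y39.310
M5
G00 X167.333 Y21.259
M3 S462
G01 X164.816 Y29.006 F1411
G01 X158.226 Y33.794
G01 X150.080 Y33.794
G01 X143.490 Y29.006
G01 X140.973 Y21.259
G01 X143.490 Y13.512
G01 X150.080 Y8.724
G01 X158.226 Y8.724
G01 X164.816 Y13.512
G01 X167.333 Y21.259
M5

viewBox `0 0 203.225 58.847` with mm width/height → 1 unit = 1 mm. Flip: y_m = 58.847 − y_svg.

**Shape 1** — `<path>` cubic bezier, stroke `#ff8800` → score (S462, F1411). Control points (SVG): P0=(107.902,36.049), P1=(94.618,12.518), P2=(162.030,6.857), P3=(172.191,19.537); sampled at t=k/5. Machine vertices: (107.902,22.798) → (108.512,34.768) → (121.867,42.427) → (141.346,45.752) → (160.328,44.721) → (172.191,39.310). Open path.

**Shape 2** — `<circle>` circle, stroke `#ff8800` → score (S462, F1411). Machine vertices: (167.333,21.259) → (164.816,29.006) → (158.226,33.794) → (150.080,33.794) → (143.490,29.006) → (140.973,21.259) → (143.490,13.512) → (150.080,8.724) → (158.226,8.724) → (164.816,13.512) → (167.333,21.259). Closed: final G1 returns to the first vertex.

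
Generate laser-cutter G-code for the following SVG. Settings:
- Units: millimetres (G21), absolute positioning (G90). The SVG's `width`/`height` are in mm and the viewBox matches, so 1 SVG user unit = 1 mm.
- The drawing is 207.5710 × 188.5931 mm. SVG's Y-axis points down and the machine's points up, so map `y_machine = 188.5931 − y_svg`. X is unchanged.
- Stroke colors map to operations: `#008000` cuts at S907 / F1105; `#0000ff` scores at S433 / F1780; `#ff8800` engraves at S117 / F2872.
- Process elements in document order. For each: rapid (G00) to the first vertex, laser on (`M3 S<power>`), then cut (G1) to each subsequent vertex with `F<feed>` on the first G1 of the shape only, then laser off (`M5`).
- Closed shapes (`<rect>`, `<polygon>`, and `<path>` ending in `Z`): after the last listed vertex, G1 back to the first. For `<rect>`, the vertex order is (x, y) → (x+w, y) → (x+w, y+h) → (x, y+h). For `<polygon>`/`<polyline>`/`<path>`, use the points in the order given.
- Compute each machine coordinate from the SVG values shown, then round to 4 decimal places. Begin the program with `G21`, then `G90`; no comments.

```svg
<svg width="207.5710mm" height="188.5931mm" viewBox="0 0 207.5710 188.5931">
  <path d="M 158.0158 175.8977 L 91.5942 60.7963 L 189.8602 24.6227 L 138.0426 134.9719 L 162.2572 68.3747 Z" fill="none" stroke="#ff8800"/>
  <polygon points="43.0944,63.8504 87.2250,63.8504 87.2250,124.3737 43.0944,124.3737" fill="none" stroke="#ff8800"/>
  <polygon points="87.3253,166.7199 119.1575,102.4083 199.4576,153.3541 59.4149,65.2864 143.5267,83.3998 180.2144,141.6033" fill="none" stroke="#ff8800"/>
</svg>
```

G21
G90
G00 X158.0158 Y12.6954
M3 S117
G1 X91.5942 Y127.7968 F2872
G1 X189.8602 Y163.9704
G1 X138.0426 Y53.6212
G1 X162.2572 Y120.2184
G1 X158.0158 Y12.6954
M5
G00 X43.0944 Y124.7427
M3 S117
G1 X87.2250 Y124.7427 F2872
G1 X87.2250 Y64.2194
G1 X43.0944 Y64.2194
G1 X43.0944 Y124.7427
M5
G00 X87.3253 Y21.8732
M3 S117
G1 X119.1575 Y86.1848 F2872
G1 X199.4576 Y35.2390
G1 X59.4149 Y123.3067
G1 X143.5267 Y105.1933
G1 X180.2144 Y46.9898
G1 X87.3253 Y21.8732
M5

Since the viewBox matches the mm dimensions, user units are millimetres directly. The only transform is the Y-flip y_m = 188.5931 − y_svg.

Shape 1 is a closed polygon drawn with `<path>`. Its stroke #ff8800 means engrave at S117, F2872. After flipping Y the toolpath is (158.0158,12.6954) → (91.5942,127.7968) → (189.8602,163.9704) → (138.0426,53.6212) → (162.2572,120.2184) → (158.0158,12.6954), returning to the start.

Shape 2 is a rectangle drawn with `<polygon>`. Its stroke #ff8800 means engrave at S117, F2872. After flipping Y the toolpath is (43.0944,124.7427) → (87.2250,124.7427) → (87.2250,64.2194) → (43.0944,64.2194) → (43.0944,124.7427), returning to the start.

Shape 3 is a closed polygon drawn with `<polygon>`. Its stroke #ff8800 means engrave at S117, F2872. After flipping Y the toolpath is (87.3253,21.8732) → (119.1575,86.1848) → (199.4576,35.2390) → (59.4149,123.3067) → (143.5267,105.1933) → (180.2144,46.9898) → (87.3253,21.8732), returning to the start.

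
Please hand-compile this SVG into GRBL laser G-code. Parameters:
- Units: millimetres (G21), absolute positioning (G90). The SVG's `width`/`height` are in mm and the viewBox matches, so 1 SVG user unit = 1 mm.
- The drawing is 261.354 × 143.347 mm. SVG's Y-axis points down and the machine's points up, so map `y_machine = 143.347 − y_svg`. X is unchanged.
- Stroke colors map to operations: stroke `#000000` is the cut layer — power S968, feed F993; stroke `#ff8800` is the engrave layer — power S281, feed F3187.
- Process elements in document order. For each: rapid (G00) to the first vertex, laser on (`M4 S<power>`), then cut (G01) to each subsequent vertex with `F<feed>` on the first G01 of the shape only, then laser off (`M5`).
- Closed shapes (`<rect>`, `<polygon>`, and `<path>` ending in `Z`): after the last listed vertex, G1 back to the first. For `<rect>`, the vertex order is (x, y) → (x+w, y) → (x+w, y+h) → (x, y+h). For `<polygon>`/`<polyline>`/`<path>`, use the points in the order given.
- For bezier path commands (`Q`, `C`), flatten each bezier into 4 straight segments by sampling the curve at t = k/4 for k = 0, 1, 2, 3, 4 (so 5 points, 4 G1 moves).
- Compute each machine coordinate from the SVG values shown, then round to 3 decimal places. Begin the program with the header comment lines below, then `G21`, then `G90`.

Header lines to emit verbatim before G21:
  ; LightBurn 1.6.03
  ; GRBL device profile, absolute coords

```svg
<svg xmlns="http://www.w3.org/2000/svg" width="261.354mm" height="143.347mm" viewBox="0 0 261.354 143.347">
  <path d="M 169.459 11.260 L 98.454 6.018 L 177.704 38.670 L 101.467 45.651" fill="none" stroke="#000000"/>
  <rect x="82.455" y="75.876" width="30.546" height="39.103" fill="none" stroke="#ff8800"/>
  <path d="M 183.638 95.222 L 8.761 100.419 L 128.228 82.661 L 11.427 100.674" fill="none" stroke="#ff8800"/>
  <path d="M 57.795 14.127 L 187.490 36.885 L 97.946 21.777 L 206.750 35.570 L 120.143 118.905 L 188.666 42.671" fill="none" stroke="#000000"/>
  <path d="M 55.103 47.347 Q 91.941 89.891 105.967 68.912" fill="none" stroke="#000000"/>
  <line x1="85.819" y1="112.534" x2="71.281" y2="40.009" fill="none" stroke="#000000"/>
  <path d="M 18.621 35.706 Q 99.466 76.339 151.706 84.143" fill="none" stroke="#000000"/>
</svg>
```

Since the viewBox matches the mm dimensions, user units are millimetres directly. The only transform is the Y-flip y_m = 143.347 − y_svg.

Shape 1 is a open polyline drawn with `<path>`. Its stroke #000000 means cut at S968, F993. After flipping Y the toolpath is (169.459,132.087) → (98.454,137.329) → (177.704,104.677) → (101.467,97.696).

Shape 2 is a rectangle drawn with `<rect>`. Its stroke #ff8800 means engrave at S281, F3187. After flipping Y the toolpath is (82.455,67.471) → (113.001,67.471) → (113.001,28.368) → (82.455,28.368) → (82.455,67.471), returning to the start.

Shape 3 is a open polyline drawn with `<path>`. Its stroke #ff8800 means engrave at S281, F3187. After flipping Y the toolpath is (183.638,48.125) → (8.761,42.928) → (128.228,60.686) → (11.427,42.673).

Shape 4 is a open polyline drawn with `<path>`. Its stroke #000000 means cut at S968, F993. After flipping Y the toolpath is (57.795,129.220) → (187.490,106.462) → (97.946,121.570) → (206.750,107.777) → (120.143,24.442) → (188.666,100.676).

Shape 5 is a quadratic bezier drawn with `<path>`. Its stroke #000000 means cut at S968, F993. After flipping Y the toolpath is (55.103,96.000) → (72.096,78.698) → (86.238,69.337) → (97.528,67.916) → (105.967,74.435).

Shape 6 is a line segment drawn with `<line>`. Its stroke #000000 means cut at S968, F993. After flipping Y the toolpath is (85.819,30.813) → (71.281,103.338).

Shape 7 is a quadratic bezier drawn with `<path>`. Its stroke #000000 means cut at S968, F993. After flipping Y the toolpath is (18.621,107.641) → (57.256,89.376) → (92.315,75.215) → (123.798,65.158) → (151.706,59.204).

; LightBurn 1.6.03
; GRBL device profile, absolute coords
G21
G90
G00 X169.459 Y132.087
M4 S968
G01 X98.454 Y137.329 F993
G01 X177.704 Y104.677
G01 X101.467 Y97.696
M5
G00 X82.455 Y67.471
M4 S281
G01 X113.001 Y67.471 F3187
G01 X113.001 Y28.368
G01 X82.455 Y28.368
G01 X82.455 Y67.471
M5
G00 X183.638 Y48.125
M4 S281
G01 X8.761 Y42.928 F3187
G01 X128.228 Y60.686
G01 X11.427 Y42.673
M5
G00 X57.795 Y129.220
M4 S968
G01 X187.490 Y106.462 F993
G01 X97.946 Y121.570
G01 X206.750 Y107.777
G01 X120.143 Y24.442
G01 X188.666 Y100.676
M5
G00 X55.103 Y96.000
M4 S968
G01 X72.096 Y78.698 F993
G01 X86.238 Y69.337
G01 X97.528 Y67.916
G01 X105.967 Y74.435
M5
G00 X85.819 Y30.813
M4 S968
G01 X71.281 Y103.338 F993
M5
G00 X18.621 Y107.641
M4 S968
G01 X57.256 Y89.376 F993
G01 X92.315 Y75.215
G01 X123.798 Y65.158
G01 X151.706 Y59.204
M5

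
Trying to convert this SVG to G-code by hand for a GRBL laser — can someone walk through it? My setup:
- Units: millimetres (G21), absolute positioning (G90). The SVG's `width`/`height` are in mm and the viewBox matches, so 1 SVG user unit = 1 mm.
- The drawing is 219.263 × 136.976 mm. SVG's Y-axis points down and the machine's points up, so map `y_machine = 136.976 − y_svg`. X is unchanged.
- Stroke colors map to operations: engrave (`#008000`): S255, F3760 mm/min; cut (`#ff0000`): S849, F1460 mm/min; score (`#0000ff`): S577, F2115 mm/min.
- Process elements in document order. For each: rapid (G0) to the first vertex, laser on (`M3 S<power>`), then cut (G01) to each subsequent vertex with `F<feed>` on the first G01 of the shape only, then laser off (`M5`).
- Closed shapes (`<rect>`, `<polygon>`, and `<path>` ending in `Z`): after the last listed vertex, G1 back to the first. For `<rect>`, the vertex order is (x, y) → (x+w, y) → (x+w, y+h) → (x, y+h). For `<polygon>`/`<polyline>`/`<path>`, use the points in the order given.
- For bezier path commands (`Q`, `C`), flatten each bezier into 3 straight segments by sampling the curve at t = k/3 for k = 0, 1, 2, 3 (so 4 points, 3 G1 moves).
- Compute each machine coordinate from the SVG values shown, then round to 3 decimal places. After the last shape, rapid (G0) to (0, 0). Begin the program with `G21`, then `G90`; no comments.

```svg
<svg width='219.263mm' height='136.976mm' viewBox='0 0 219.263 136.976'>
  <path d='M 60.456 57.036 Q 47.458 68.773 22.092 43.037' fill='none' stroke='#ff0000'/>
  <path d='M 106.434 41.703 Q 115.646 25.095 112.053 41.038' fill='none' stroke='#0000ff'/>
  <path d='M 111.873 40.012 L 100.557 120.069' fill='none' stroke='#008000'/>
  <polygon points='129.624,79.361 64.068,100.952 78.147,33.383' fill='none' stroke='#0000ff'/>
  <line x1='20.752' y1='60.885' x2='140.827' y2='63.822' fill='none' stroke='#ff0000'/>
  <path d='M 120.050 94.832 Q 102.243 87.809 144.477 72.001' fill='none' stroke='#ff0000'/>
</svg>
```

viewBox `0 0 219.263 136.976` with mm width/height → 1 unit = 1 mm. Flip: y_m = 136.976 − y_svg.

**Shape 1** — `<path>` quadratic bezier, stroke `#ff0000` → cut (S849, F1460). Control points (SVG): P0=(60.456,57.036), P1=(47.458,68.773), P2=(22.092,43.037); sampled at t=k/3. Machine vertices: (60.456,79.940) → (50.416,76.279) → (37.628,80.945) → (22.092,93.939). Open path.

**Shape 2** — `<path>` quadratic bezier, stroke `#0000ff` → score (S577, F2115). Control points (SVG): P0=(106.434,41.703), P1=(115.646,25.095), P2=(112.053,41.038); sampled at t=k/3. Machine vertices: (106.434,95.273) → (111.153,102.728) → (113.026,102.950) → (112.053,95.938). Open path.

**Shape 3** — `<path>` line segment, stroke `#008000` → engrave (S255, F3760). Machine vertices: (111.873,96.964) → (100.557,16.907). Open path.

**Shape 4** — `<polygon>` regular polygon, stroke `#0000ff` → score (S577, F2115). Machine vertices: (129.624,57.615) → (64.068,36.024) → (78.147,103.593) → (129.624,57.615). Closed: final G1 returns to the first vertex.

**Shape 5** — `<line>` line segment, stroke `#ff0000` → cut (S849, F1460). Machine vertices: (20.752,76.091) → (140.827,73.154). Open path.

**Shape 6** — `<path>` quadratic bezier, stroke `#ff0000` → cut (S849, F1460). Control points (SVG): P0=(120.050,94.832), P1=(102.243,87.809), P2=(144.477,72.001); sampled at t=k/3. Machine vertices: (120.050,42.144) → (114.850,47.802) → (122.992,55.412) → (144.477,64.975). Open path.

G21
G90
G0 X60.456 Y79.940
M3 S849
G01 X50.416 Y76.279 F1460
G01 X37.628 Y80.945
G01 X22.092 Y93.939
M5
G0 X106.434 Y95.273
M3 S577
G01 X111.153 Y102.728 F2115
G01 X113.026 Y102.950
G01 X112.053 Y95.938
M5
G0 X111.873 Y96.964
M3 S255
G01 X100.557 Y16.907 F3760
M5
G0 X129.624 Y57.615
M3 S577
G01 X64.068 Y36.024 F2115
G01 X78.147 Y103.593
G01 X129.624 Y57.615
M5
G0 X20.752 Y76.091
M3 S849
G01 X140.827 Y73.154 F1460
M5
G0 X120.050 Y42.144
M3 S849
G01 X114.850 Y47.802 F1460
G01 X122.992 Y55.412
G01 X144.477 Y64.975
M5
G0 X0.000 Y0.000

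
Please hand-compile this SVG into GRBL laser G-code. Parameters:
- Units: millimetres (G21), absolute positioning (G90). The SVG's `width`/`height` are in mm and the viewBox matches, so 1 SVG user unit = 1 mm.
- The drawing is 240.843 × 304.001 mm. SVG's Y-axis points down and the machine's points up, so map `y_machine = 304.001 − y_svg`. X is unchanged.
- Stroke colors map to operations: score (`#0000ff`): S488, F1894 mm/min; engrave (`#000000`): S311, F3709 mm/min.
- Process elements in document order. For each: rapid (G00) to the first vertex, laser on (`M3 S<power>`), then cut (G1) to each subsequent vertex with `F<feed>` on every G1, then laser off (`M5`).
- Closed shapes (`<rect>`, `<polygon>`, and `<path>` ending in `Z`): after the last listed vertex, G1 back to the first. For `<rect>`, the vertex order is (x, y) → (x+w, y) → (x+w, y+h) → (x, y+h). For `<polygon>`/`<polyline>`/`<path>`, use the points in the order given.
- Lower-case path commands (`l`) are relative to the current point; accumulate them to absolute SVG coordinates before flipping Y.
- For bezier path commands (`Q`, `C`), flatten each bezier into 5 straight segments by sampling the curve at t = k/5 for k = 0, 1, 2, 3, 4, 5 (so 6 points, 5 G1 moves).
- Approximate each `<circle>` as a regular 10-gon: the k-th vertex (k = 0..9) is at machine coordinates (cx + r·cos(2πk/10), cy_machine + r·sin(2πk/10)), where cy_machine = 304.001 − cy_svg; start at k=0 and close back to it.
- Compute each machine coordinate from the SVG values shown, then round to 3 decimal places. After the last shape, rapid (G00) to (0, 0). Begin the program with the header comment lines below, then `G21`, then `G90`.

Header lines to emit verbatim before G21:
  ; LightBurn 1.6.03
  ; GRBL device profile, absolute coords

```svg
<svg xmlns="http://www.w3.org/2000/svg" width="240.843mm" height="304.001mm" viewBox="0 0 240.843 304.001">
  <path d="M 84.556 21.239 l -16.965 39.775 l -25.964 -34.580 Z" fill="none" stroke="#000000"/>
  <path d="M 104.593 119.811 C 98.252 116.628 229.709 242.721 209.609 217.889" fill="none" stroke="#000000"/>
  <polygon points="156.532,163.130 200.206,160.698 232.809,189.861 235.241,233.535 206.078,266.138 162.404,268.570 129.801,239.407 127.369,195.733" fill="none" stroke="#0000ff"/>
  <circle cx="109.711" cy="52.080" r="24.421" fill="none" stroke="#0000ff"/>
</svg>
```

; LightBurn 1.6.03
; GRBL device profile, absolute coords
G21
G90
G00 X84.556 Y282.762
M3 S311
G1 X67.591 Y242.987 F3709
G1 X41.627 Y277.567 F3709
G1 X84.556 Y282.762 F3709
M5
G00 X104.593 Y184.190
M3 S311
G1 X115.009 Y172.828 F3709
G1 X144.608 Y143.890 F3709
G1 X179.500 Y110.825 F3709
G1 X205.797 Y87.082 F3709
G1 X209.609 Y86.112 F3709
M5
G00 X156.532 Y140.871
M3 S488
G1 X200.206 Y143.303 F1894
G1 X232.809 Y114.140 F1894
G1 X235.241 Y70.466 F1894
G1 X206.078 Y37.863 F1894
G1 X162.404 Y35.431 F1894
G1 X129.801 Y64.594 F1894
G1 X127.369 Y108.268 F1894
G1 X156.532 Y140.871 F1894
M5
G00 X134.132 Y251.921
M3 S488
G1 X129.468 Y266.275 F1894
G1 X117.258 Y275.147 F1894
G1 X102.164 Y275.147 F1894
G1 X89.954 Y266.275 F1894
G1 X85.290 Y251.921 F1894
G1 X89.954 Y237.567 F1894
G1 X102.164 Y228.695 F1894
G1 X117.258 Y228.695 F1894
G1 X129.468 Y237.567 F1894
G1 X134.132 Y251.921 F1894
M5
G00 X0.000 Y0.000

1 u = 1 mm; y_m = 304.001 − y.

[1] `<path>` regular polygon, #000000→engrave S311 F3709: (84.556,282.762) → (67.591,242.987) → (41.627,277.567) → (84.556,282.762) (closed)

[2] `<path>` cubic bezier, #000000→engrave S311 F3709: (104.593,184.190) → (115.009,172.828) → (144.608,143.890) → (179.500,110.825) → (205.797,87.082) → (209.609,86.112)

[3] `<polygon>` regular polygon, #0000ff→score S488 F1894: (156.532,140.871) → (200.206,143.303) → (232.809,114.140) → (235.241,70.466) → (206.078,37.863) → (162.404,35.431) → (129.801,64.594) → (127.369,108.268) → (156.532,140.871) (closed)

[4] `<circle>` circle, #0000ff→score S488 F1894: (134.132,251.921) → (129.468,266.275) → (117.258,275.147) → (102.164,275.147) → (89.954,266.275) → (85.290,251.921) → (89.954,237.567) → (102.164,228.695) → (117.258,228.695) → (129.468,237.567) → (134.132,251.921) (closed)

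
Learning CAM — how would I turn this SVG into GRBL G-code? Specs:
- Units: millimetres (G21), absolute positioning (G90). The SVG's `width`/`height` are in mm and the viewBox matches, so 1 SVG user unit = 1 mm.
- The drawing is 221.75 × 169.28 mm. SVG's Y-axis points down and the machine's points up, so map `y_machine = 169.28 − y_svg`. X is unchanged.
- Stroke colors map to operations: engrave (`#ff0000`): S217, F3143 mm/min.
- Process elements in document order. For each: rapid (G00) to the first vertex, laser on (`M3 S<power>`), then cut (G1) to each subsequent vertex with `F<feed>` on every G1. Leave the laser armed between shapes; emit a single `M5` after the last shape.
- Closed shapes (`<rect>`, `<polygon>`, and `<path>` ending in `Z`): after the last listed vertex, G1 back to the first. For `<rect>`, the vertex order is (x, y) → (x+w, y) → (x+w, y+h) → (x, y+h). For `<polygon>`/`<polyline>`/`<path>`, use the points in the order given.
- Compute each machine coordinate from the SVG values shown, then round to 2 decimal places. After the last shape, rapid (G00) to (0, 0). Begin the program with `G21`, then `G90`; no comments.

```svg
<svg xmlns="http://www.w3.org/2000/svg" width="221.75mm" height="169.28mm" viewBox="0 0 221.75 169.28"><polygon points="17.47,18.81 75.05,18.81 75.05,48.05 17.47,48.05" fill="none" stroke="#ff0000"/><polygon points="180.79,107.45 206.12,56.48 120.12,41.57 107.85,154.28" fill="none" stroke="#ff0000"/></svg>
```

G21
G90
G00 X17.47 Y150.47
M3 S217
G1 X75.05 Y150.47 F3143
G1 X75.05 Y121.23 F3143
G1 X17.47 Y121.23 F3143
G1 X17.47 Y150.47 F3143
G00 X180.79 Y61.83
M3 S217
G1 X206.12 Y112.80 F3143
G1 X120.12 Y127.71 F3143
G1 X107.85 Y15.00 F3143
G1 X180.79 Y61.83 F3143
M5
G00 X0.00 Y0.00

1 u = 1 mm; y_m = 169.28 − y.

[1] `<polygon>` rectangle, #ff0000→engrave S217 F3143: (17.47,150.47) → (75.05,150.47) → (75.05,121.23) → (17.47,121.23) → (17.47,150.47) (closed)

[2] `<polygon>` closed polygon, #ff0000→engrave S217 F3143: (180.79,61.83) → (206.12,112.80) → (120.12,127.71) → (107.85,15.00) → (180.79,61.83) (closed)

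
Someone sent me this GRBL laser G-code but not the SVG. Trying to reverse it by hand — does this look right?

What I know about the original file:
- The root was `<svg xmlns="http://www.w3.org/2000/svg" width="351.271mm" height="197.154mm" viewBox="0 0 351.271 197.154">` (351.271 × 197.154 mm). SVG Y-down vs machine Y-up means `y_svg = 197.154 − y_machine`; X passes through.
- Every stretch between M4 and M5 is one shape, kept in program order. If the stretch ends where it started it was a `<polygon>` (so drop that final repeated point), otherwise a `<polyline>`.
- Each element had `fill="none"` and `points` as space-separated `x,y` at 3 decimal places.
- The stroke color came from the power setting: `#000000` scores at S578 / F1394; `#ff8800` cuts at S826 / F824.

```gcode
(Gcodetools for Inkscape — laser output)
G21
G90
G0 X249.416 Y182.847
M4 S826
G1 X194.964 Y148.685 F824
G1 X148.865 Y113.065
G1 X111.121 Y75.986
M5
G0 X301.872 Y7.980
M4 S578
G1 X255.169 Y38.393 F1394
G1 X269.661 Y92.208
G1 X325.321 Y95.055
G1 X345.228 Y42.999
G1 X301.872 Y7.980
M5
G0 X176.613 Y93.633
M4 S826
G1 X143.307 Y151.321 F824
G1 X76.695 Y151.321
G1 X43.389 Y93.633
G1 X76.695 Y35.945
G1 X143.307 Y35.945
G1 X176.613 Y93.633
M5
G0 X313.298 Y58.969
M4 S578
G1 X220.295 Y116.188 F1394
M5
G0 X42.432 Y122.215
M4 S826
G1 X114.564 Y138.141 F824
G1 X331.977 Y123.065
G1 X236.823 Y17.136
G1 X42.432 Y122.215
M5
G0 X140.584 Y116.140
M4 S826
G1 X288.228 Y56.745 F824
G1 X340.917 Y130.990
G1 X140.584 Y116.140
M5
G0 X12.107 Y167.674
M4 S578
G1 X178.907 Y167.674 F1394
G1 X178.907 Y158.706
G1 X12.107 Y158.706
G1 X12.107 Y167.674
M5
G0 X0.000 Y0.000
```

y_svg = 197.154 − y_m.

[1] S826→`#ff8800` (cut); open run; points: 249.416,14.307 194.964,48.469 148.865,84.089 111.121,121.168

[2] S578→`#000000` (score); closed run; points: 301.872,189.174 255.169,158.761 269.661,104.946 325.321,102.099 345.228,154.155

[3] S826→`#ff8800` (cut); closed run; points: 176.613,103.521 143.307,45.833 76.695,45.833 43.389,103.521 76.695,161.209 143.307,161.209

[4] S578→`#000000` (score); open run; points: 313.298,138.185 220.295,80.966

[5] S826→`#ff8800` (cut); closed run; points: 42.432,74.939 114.564,59.013 331.977,74.089 236.823,180.018

[6] S826→`#ff8800` (cut); closed run; points: 140.584,81.014 288.228,140.409 340.917,66.164

[7] S578→`#000000` (score); closed run; points: 12.107,29.480 178.907,29.480 178.907,38.448 12.107,38.448

<svg xmlns="http://www.w3.org/2000/svg" width="351.271mm" height="197.154mm" viewBox="0 0 351.271 197.154">
  <polyline points="249.416,14.307 194.964,48.469 148.865,84.089 111.121,121.168" fill="none" stroke="#ff8800"/>
  <polygon points="301.872,189.174 255.169,158.761 269.661,104.946 325.321,102.099 345.228,154.155" fill="none" stroke="#000000"/>
  <polygon points="176.613,103.521 143.307,45.833 76.695,45.833 43.389,103.521 76.695,161.209 143.307,161.209" fill="none" stroke="#ff8800"/>
  <polyline points="313.298,138.185 220.295,80.966" fill="none" stroke="#000000"/>
  <polygon points="42.432,74.939 114.564,59.013 331.977,74.089 236.823,180.018" fill="none" stroke="#ff8800"/>
  <polygon points="140.584,81.014 288.228,140.409 340.917,66.164" fill="none" stroke="#ff8800"/>
  <polygon points="12.107,29.480 178.907,29.480 178.907,38.448 12.107,38.448" fill="none" stroke="#000000"/>
</svg>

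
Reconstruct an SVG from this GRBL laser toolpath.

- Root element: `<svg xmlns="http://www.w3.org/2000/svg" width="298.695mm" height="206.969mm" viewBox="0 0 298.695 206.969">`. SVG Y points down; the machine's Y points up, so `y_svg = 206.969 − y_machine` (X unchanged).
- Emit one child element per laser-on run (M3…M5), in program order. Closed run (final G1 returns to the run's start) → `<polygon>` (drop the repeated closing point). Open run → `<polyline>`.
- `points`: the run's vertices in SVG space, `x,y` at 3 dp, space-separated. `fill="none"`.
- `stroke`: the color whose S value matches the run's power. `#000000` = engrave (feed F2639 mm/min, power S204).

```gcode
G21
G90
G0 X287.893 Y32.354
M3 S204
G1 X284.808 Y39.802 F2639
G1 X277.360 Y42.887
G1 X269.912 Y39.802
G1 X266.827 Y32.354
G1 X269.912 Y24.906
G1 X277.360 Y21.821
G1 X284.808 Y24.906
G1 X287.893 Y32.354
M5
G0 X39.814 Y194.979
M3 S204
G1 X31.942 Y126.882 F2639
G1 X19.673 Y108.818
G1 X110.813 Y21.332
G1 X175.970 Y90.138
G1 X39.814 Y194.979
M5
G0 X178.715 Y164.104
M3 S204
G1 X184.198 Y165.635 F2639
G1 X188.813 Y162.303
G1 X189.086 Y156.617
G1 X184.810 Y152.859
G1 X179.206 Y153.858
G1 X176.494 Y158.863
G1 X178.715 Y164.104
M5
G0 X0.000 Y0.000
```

<svg xmlns="http://www.w3.org/2000/svg" width="298.695mm" height="206.969mm" viewBox="0 0 298.695 206.969">
  <polygon points="287.893,174.615 284.808,167.167 277.360,164.082 269.912,167.167 266.827,174.615 269.912,182.063 277.360,185.148 284.808,182.063" fill="none" stroke="#000000"/>
  <polygon points="39.814,11.990 31.942,80.087 19.673,98.151 110.813,185.637 175.970,116.831" fill="none" stroke="#000000"/>
  <polygon points="178.715,42.865 184.198,41.334 188.813,44.666 189.086,50.352 184.810,54.110 179.206,53.111 176.494,48.106" fill="none" stroke="#000000"/>
</svg>

Machine Y-up, SVG Y-down with viewBox height 206.969, so y_svg = 206.969 − y_machine; X carries over. Every run uses S204, so all elements get stroke `#000000` (engrave).

Run 1: The run returns to its start, so emit a `<polygon>` with points (Y-flipped): 287.893,174.615 284.808,167.167 277.360,164.082 269.912,167.167 266.827,174.615 269.912,182.063 277.360,185.148 284.808,182.063.

Run 2: The run returns to its start, so emit a `<polygon>` with points (Y-flipped): 39.814,11.990 31.942,80.087 19.673,98.151 110.813,185.637 175.970,116.831.

Run 3: The run returns to its start, so emit a `<polygon>` with points (Y-flipped): 178.715,42.865 184.198,41.334 188.813,44.666 189.086,50.352 184.810,54.110 179.206,53.111 176.494,48.106.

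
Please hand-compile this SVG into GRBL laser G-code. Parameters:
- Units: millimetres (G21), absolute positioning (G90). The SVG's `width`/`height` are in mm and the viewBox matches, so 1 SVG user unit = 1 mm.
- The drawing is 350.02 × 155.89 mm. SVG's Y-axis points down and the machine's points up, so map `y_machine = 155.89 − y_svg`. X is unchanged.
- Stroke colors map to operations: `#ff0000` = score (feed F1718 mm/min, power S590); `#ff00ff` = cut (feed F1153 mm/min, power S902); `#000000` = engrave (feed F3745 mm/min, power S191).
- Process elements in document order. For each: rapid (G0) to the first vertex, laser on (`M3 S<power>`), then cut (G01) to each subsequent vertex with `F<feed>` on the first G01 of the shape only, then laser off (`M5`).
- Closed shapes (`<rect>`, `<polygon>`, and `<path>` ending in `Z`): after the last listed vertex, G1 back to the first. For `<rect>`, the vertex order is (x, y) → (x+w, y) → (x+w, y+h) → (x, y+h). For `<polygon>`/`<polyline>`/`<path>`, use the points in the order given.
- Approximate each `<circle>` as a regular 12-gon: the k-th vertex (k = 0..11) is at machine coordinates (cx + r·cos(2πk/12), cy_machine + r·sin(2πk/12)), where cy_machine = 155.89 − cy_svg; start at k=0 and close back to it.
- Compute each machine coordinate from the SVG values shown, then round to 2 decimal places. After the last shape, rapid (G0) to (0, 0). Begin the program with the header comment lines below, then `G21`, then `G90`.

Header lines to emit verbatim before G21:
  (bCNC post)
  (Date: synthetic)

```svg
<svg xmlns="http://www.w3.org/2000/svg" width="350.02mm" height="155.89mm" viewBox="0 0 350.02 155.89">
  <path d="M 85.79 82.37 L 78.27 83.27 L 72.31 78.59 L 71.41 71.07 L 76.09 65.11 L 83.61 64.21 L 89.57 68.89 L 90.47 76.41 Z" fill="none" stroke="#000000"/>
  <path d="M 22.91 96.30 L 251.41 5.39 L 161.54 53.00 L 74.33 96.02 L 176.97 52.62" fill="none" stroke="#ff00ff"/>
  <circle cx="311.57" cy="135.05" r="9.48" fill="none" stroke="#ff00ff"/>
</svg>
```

Since the viewBox matches the mm dimensions, user units are millimetres directly. The only transform is the Y-flip y_m = 155.89 − y_svg.

Shape 1 is a regular polygon drawn with `<path>`. Its stroke #000000 means engrave at S191, F3745. After flipping Y the toolpath is (85.79,73.52) → (78.27,72.62) → (72.31,77.30) → (71.41,84.82) → (76.09,90.78) → (83.61,91.68) → (89.57,87.00) → (90.47,79.48) → (85.79,73.52), returning to the start.

Shape 2 is a open polyline drawn with `<path>`. Its stroke #ff00ff means cut at S902, F1153. After flipping Y the toolpath is (22.91,59.59) → (251.41,150.50) → (161.54,102.89) → (74.33,59.87) → (176.97,103.27).

Shape 3 is a circle drawn with `<circle>`. Its stroke #ff00ff means cut at S902, F1153. After flipping Y the toolpath is (321.05,20.84) → (319.78,25.58) → (316.31,29.05) → (311.57,30.32) → (306.83,29.05) → (303.36,25.58) → (302.09,20.84) → (303.36,16.10) → (306.83,12.63) → (311.57,11.36) → (316.31,12.63) → (319.78,16.10) → (321.05,20.84), returning to the start.

(bCNC post)
(Date: synthetic)
G21
G90
G0 X85.79 Y73.52
M3 S191
G01 X78.27 Y72.62 F3745
G01 X72.31 Y77.30
G01 X71.41 Y84.82
G01 X76.09 Y90.78
G01 X83.61 Y91.68
G01 X89.57 Y87.00
G01 X90.47 Y79.48
G01 X85.79 Y73.52
M5
G0 X22.91 Y59.59
M3 S902
G01 X251.41 Y150.50 F1153
G01 X161.54 Y102.89
G01 X74.33 Y59.87
G01 X176.97 Y103.27
M5
G0 X321.05 Y20.84
M3 S902
G01 X319.78 Y25.58 F1153
G01 X316.31 Y29.05
G01 X311.57 Y30.32
G01 X306.83 Y29.05
G01 X303.36 Y25.58
G01 X302.09 Y20.84
G01 X303.36 Y16.10
G01 X306.83 Y12.63
G01 X311.57 Y11.36
G01 X316.31 Y12.63
G01 X319.78 Y16.10
G01 X321.05 Y20.84
M5
G0 X0.00 Y0.00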